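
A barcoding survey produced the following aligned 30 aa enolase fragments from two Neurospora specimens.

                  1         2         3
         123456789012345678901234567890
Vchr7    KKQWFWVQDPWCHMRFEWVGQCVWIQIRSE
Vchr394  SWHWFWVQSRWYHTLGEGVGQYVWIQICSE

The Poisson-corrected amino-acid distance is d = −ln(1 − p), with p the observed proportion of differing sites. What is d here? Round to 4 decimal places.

Mismatches occur at site 1 (K↔S), site 2 (K↔W), site 3 (Q↔H), site 9 (D↔S), site 10 (P↔R), site 12 (C↔Y), site 14 (M↔T), site 15 (R↔L), site 16 (F↔G), site 18 (W↔G), site 22 (C↔Y), site 28 (R↔C).
p = 12/30 = 0.400000.
d = −ln(1 − 0.400000) = −ln(0.600000) = 0.5108.

0.5108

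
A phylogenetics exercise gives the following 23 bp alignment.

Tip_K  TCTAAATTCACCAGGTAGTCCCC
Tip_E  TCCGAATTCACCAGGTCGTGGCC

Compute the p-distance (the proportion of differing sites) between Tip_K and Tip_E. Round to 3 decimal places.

0.217

Differing sites — 3:T/C; 4:A/G; 17:A/C; 20:C/G; 21:C/G.
There are 5 differences over 23 sites, so p = 5/23 = 0.217.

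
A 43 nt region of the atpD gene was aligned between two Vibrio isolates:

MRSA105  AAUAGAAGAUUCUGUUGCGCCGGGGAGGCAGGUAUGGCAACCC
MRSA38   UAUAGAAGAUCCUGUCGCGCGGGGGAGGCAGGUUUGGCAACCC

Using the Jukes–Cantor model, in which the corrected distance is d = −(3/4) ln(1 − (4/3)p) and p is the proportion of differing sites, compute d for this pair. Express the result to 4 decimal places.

0.1263

The sequences differ at positions 1 (A/U), 11 (U/C), 16 (U/C), 21 (C/G), 34 (A/U).
p = 5/43 = 0.116279.
d = −0.75 · ln(1 − (4/3)·0.116279) = −0.75 · ln(0.844961) = −0.75 · (-0.168465) = 0.1263.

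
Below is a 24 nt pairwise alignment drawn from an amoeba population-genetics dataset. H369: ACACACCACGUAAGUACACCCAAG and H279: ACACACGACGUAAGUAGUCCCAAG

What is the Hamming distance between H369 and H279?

3

Mismatches occur at site 7 (C→G), site 17 (C→G), site 18 (A→U).
That gives 3 mismatches out of 24 aligned sites, so the Hamming distance is 3.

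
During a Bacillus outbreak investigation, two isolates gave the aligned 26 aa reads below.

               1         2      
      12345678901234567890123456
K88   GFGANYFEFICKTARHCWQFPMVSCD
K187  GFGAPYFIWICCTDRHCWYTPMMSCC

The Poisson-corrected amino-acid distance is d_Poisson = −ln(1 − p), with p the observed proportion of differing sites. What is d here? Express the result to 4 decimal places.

0.4249

Differing sites — 5:N/P; 8:E/I; 9:F/W; 12:K/C; 14:A/D; 19:Q/Y; 20:F/T; 23:V/M; 26:D/C.
p = 9/26 = 0.346154.
d = −ln(1 − 0.346154) = −ln(0.653846) = 0.4249.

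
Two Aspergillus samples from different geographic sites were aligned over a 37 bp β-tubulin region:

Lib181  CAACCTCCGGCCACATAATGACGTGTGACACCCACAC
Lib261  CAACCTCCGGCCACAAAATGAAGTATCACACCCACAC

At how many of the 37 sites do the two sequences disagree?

Mismatches occur at site 16 (T↔A), site 22 (C↔A), site 25 (G↔A), site 27 (G↔C).
That gives 4 mismatches out of 37 aligned sites, so the Hamming distance is 4.

4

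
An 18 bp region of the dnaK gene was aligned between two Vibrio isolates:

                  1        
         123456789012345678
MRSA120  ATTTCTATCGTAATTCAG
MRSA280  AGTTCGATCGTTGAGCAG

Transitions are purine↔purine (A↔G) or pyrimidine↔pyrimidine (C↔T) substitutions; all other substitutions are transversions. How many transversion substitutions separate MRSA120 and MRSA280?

5

Differing sites — 2:T/G (Tv); 6:T/G (Tv); 12:A/T (Tv); 13:A/G (Ti); 14:T/A (Tv); 15:T/G (Tv).
Of the 6 differences, 1 transition and 5 transversions, so the answer is 5.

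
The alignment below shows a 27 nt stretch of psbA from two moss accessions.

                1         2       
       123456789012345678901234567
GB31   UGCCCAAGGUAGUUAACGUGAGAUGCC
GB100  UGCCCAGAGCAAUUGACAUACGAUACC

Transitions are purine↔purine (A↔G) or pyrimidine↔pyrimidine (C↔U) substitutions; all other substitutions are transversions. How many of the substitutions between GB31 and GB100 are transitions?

8

Mismatches occur at site 7 (A→G, transition), site 8 (G→A, transition), site 10 (U→C, transition), site 12 (G→A, transition), site 15 (A→G, transition), site 18 (G→A, transition), site 20 (G→A, transition), site 21 (A→C, transversion), site 25 (G→A, transition).
Of the 9 differences, 8 transitions and 1 transversion, so the answer is 8.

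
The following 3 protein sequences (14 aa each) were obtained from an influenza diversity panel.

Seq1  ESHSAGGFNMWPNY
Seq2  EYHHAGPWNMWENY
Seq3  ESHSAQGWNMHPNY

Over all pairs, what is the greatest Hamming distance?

6

Pairwise Hamming distances:
  Seq1 vs Seq2: 5
  Seq1 vs Seq3: 3
  Seq2 vs Seq3: 6
The largest is 6, between Seq2 and Seq3.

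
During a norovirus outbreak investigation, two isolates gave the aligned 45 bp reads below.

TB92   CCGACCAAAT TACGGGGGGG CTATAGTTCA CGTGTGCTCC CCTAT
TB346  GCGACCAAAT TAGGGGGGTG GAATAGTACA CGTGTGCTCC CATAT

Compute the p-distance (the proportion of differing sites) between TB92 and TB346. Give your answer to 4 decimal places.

Differing sites — 1:C/G; 13:C/G; 19:G/T; 21:C/G; 22:T/A; 28:T/A; 42:C/A.
There are 7 differences over 45 sites, so p = 7/45 = 0.1556.

0.1556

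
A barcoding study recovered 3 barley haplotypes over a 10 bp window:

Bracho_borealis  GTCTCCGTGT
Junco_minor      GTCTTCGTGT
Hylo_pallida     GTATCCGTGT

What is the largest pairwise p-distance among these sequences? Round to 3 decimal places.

Pairwise Hamming distances:
  Bracho_borealis vs Junco_minor: 1
  Bracho_borealis vs Hylo_pallida: 1
  Junco_minor vs Hylo_pallida: 2
The largest is 2 mismatches, between Junco_minor and Hylo_pallida; p = 2/10 = 0.200.

0.200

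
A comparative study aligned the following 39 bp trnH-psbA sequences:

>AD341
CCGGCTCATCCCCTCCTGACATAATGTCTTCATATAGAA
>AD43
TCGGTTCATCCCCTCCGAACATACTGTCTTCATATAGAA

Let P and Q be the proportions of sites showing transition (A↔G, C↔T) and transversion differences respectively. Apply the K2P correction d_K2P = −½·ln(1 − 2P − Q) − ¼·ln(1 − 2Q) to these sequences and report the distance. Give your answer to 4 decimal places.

0.1418

Differing sites — 1:C/T (Ti); 5:C/T (Ti); 17:T/G (Tv); 18:G/A (Ti); 24:A/C (Tv).
Of the 5 differences, 3 transitions and 2 transversions over 39 sites: P = 3/39 = 0.076923, Q = 2/39 = 0.051282.
d = −0.5·ln(0.794872) − 0.25·ln(0.897436) = −0.5·(-0.229574) − 0.25·(-0.108213) = 0.1418.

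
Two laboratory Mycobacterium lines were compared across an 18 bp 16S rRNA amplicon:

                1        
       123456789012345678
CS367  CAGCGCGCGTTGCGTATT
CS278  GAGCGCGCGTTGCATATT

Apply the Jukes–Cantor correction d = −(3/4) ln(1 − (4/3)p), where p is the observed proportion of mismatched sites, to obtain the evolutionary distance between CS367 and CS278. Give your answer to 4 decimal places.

The sequences differ at positions 1 (C/G), 14 (G/A).
p = 2/18 = 0.111111.
d = −0.75 · ln(1 − (4/3)·0.111111) = −0.75 · ln(0.851852) = −0.75 · (-0.160342) = 0.1203.

0.1203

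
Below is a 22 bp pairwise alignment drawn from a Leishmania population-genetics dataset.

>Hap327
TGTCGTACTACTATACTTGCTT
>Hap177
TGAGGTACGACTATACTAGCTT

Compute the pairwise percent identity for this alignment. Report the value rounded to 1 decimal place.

Mismatches occur at site 3 (T→A), site 4 (C→G), site 9 (T→G), site 18 (T→A).
18 of the 22 sites match, so the percent identity is 18/22 × 100 = 81.8%.

81.8%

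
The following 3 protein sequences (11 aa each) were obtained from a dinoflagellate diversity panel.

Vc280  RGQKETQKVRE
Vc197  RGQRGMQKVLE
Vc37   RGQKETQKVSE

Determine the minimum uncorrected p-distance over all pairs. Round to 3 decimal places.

0.091

Pairwise Hamming distances:
  Vc280 vs Vc197: 4
  Vc280 vs Vc37: 1
  Vc197 vs Vc37: 4
The smallest is 1 mismatch, between Vc280 and Vc37; p = 1/11 = 0.091.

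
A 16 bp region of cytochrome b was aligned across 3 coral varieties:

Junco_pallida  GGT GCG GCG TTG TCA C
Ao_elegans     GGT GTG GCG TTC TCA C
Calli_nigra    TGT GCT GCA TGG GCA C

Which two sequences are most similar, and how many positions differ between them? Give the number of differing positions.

Pairwise Hamming distances:
  Junco_pallida vs Ao_elegans: 2
  Junco_pallida vs Calli_nigra: 5
  Ao_elegans vs Calli_nigra: 7
The smallest is 2, between Junco_pallida and Ao_elegans.

2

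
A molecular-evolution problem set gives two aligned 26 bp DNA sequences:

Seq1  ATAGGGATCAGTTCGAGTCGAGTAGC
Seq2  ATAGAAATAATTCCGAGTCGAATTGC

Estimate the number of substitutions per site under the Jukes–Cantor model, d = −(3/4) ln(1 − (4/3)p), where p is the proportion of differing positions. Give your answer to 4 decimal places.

0.3335

Mismatches occur at site 5 (G→A), site 6 (G→A), site 9 (C→A), site 11 (G→T), site 13 (T→C), site 22 (G→A), site 24 (A→T).
p = 7/26 = 0.269231.
d = −0.75 · ln(1 − (4/3)·0.269231) = −0.75 · ln(0.641025) = −0.75 · (-0.444687) = 0.3335.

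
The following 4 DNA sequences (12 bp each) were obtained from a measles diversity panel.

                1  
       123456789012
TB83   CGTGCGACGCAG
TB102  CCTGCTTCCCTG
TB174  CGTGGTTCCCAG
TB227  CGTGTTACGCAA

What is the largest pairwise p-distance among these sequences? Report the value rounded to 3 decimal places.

0.500

Pairwise Hamming distances:
  TB83 vs TB102: 5
  TB83 vs TB174: 4
  TB83 vs TB227: 3
  TB102 vs TB174: 3
  TB102 vs TB227: 6
  TB174 vs TB227: 4
The largest is 6 mismatches, between TB102 and TB227; p = 6/12 = 0.500.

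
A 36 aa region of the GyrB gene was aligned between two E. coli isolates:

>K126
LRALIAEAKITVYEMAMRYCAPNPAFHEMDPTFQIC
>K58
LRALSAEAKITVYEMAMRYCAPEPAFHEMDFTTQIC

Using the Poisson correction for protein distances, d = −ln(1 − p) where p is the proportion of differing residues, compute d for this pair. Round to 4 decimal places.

0.1178

The sequences differ at positions 5 (I/S), 23 (N/E), 31 (P/F), 33 (F/T).
p = 4/36 = 0.111111.
d = −ln(1 − 0.111111) = −ln(0.888889) = 0.1178.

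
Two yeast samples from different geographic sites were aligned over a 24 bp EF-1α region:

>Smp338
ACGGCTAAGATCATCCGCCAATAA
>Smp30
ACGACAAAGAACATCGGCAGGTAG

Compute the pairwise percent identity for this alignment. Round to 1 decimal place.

Differing sites — 4:G/A; 6:T/A; 11:T/A; 16:C/G; 19:C/A; 20:A/G; 21:A/G; 24:A/G.
16 of the 24 sites match, so the percent identity is 16/24 × 100 = 66.7%.

66.7%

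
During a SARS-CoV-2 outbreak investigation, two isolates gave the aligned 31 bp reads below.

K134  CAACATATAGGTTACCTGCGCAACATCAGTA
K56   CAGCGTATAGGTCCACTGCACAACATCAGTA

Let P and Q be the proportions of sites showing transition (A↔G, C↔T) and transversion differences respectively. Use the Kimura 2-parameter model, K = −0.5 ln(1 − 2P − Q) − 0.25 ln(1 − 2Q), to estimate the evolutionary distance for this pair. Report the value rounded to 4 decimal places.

0.2293

The sequences differ at positions 3 (A/G, transition), 5 (A/G, transition), 13 (T/C, transition), 14 (A/C, transversion), 15 (C/A, transversion), 20 (G/A, transition).
Of the 6 differences, 4 transitions and 2 transversions over 31 sites: P = 4/31 = 0.129032, Q = 2/31 = 0.064516.
d = −0.5·ln(0.677420) − 0.25·ln(0.870968) = −0.5·(-0.389464) − 0.25·(-0.138150) = 0.2293.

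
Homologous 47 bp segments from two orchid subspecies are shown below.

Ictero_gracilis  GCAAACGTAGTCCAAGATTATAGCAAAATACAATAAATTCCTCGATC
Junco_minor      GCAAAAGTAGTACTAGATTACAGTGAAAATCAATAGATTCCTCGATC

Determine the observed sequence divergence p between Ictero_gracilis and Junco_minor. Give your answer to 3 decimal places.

The sequences differ at positions 6 (C/A), 12 (C/A), 14 (A/T), 21 (T/C), 24 (C/T), 25 (A/G), 29 (T/A), 30 (A/T), 36 (A/G).
There are 9 differences over 47 sites, so p = 9/47 = 0.191.

0.191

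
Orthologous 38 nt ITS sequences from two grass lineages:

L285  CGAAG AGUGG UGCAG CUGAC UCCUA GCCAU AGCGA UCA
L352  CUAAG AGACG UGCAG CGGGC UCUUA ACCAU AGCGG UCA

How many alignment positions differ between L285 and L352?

Mismatches occur at site 2 (G/U), site 8 (U/A), site 9 (G/C), site 17 (U/G), site 19 (A/G), site 23 (C/U), site 26 (G/A), site 35 (A/G).
That gives 8 mismatches out of 38 aligned sites, so the Hamming distance is 8.

8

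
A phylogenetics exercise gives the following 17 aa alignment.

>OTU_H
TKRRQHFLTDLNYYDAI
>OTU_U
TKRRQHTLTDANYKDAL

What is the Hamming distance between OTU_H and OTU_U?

4

Differing sites — 7:F/T; 11:L/A; 14:Y/K; 17:I/L.
That gives 4 mismatches out of 17 aligned sites, so the Hamming distance is 4.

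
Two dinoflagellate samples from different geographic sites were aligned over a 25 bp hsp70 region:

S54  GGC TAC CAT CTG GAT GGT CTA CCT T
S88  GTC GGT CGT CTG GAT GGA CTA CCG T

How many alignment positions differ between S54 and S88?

Mismatches occur at site 2 (G↔T), site 4 (T↔G), site 5 (A↔G), site 6 (C↔T), site 8 (A↔G), site 18 (T↔A), site 24 (T↔G).
That gives 7 mismatches out of 25 aligned sites, so the Hamming distance is 7.

7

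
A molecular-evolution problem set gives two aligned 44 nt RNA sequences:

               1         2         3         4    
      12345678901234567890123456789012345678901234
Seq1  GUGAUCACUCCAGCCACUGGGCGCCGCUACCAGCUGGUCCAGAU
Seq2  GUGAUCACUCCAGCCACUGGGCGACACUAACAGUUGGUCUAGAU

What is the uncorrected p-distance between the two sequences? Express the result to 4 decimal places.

The sequences differ at positions 24 (C/A), 26 (G/A), 30 (C/A), 34 (C/U), 40 (C/U).
There are 5 differences over 44 sites, so p = 5/44 = 0.1136.

0.1136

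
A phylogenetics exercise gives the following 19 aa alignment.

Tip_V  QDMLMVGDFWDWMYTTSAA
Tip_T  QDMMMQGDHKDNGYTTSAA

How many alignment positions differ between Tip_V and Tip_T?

Mismatches occur at site 4 (L↔M), site 6 (V↔Q), site 9 (F↔H), site 10 (W↔K), site 12 (W↔N), site 13 (M↔G).
That gives 6 mismatches out of 19 aligned sites, so the Hamming distance is 6.

6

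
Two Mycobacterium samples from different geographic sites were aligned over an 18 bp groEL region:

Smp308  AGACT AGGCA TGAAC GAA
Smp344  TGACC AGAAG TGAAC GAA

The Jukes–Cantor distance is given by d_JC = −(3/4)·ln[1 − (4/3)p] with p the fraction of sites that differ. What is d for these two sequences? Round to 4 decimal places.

The sequences differ at positions 1 (A/T), 5 (T/C), 8 (G/A), 9 (C/A), 10 (A/G).
p = 5/18 = 0.277778.
d = −0.75 · ln(1 − (4/3)·0.277778) = −0.75 · ln(0.629629) = −0.75 · (-0.462625) = 0.3470.

0.3470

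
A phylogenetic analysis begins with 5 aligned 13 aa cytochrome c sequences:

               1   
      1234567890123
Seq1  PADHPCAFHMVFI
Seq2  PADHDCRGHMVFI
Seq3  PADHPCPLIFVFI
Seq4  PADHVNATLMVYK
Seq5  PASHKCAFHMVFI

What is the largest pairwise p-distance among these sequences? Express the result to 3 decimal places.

Pairwise Hamming distances:
  Seq1 vs Seq2: 3
  Seq1 vs Seq3: 4
  Seq1 vs Seq4: 6
  Seq1 vs Seq5: 2
  Seq2 vs Seq3: 5
  Seq2 vs Seq4: 7
  Seq2 vs Seq5: 4
  Seq3 vs Seq4: 8
  Seq3 vs Seq5: 6
  Seq4 vs Seq5: 7
The largest is 8 mismatches, between Seq3 and Seq4; p = 8/13 = 0.615.

0.615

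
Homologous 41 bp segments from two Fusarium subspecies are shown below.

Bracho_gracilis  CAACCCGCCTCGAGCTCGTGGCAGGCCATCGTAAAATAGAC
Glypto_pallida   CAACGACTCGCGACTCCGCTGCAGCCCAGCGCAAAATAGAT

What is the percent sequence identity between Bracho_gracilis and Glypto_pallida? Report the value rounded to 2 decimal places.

65.85%

Mismatches occur at site 5 (C↔G), site 6 (C↔A), site 7 (G↔C), site 8 (C↔T), site 10 (T↔G), site 14 (G↔C), site 15 (C↔T), site 16 (T↔C), site 19 (T↔C), site 20 (G↔T), site 25 (G↔C), site 29 (T↔G), site 32 (T↔C), site 41 (C↔T).
27 of the 41 sites match, so the percent identity is 27/41 × 100 = 65.85%.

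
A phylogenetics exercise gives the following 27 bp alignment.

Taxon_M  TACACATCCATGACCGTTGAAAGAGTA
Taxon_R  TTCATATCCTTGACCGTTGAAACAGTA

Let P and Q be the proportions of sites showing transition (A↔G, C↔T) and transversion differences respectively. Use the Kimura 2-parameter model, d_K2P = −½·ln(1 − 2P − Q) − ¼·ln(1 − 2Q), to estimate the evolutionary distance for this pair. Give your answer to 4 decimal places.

The sequences differ at positions 2 (A/T, transversion), 5 (C/T, transition), 10 (A/T, transversion), 23 (G/C, transversion).
Of the 4 differences, 1 transition and 3 transversions over 27 sites: P = 1/27 = 0.037037, Q = 3/27 = 0.111111.
d = −0.5·ln(0.814815) − 0.25·ln(0.777778) = −0.5·(-0.204794) − 0.25·(-0.251314) = 0.1652.

0.1652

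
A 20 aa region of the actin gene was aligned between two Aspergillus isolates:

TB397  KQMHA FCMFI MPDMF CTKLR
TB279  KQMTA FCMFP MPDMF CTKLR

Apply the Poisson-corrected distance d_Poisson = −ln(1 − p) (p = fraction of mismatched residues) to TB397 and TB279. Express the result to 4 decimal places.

0.1054

Differing sites — 4:H/T; 10:I/P.
p = 2/20 = 0.100000.
d = −ln(1 − 0.100000) = −ln(0.900000) = 0.1054.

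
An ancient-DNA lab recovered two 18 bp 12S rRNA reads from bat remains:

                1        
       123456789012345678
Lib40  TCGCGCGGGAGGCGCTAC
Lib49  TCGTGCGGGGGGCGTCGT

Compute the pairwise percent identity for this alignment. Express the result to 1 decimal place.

The sequences differ at positions 4 (C/T), 10 (A/G), 15 (C/T), 16 (T/C), 17 (A/G), 18 (C/T).
12 of the 18 sites match, so the percent identity is 12/18 × 100 = 66.7%.

66.7%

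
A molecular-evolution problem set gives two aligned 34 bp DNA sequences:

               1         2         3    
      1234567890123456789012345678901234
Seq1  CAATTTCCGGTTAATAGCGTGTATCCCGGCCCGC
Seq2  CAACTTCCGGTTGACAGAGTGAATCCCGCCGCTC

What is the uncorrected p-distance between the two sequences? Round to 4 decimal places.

0.2353

Differing sites — 4:T/C; 13:A/G; 15:T/C; 18:C/A; 22:T/A; 29:G/C; 31:C/G; 33:G/T.
There are 8 differences over 34 sites, so p = 8/34 = 0.2353.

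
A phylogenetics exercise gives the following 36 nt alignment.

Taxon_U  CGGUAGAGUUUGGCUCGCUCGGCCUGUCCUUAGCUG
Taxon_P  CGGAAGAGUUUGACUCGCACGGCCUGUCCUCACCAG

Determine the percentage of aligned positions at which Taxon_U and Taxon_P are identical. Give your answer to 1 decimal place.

Differing sites — 4:U/A; 13:G/A; 19:U/A; 31:U/C; 33:G/C; 35:U/A.
30 of the 36 sites match, so the percent identity is 30/36 × 100 = 83.3%.

83.3%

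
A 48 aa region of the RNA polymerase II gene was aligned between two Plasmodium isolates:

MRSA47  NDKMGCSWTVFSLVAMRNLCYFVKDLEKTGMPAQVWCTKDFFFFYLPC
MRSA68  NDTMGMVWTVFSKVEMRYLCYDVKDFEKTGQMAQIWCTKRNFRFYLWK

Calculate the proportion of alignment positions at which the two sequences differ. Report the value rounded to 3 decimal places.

0.333

The sequences differ at positions 3 (K/T), 6 (C/M), 7 (S/V), 13 (L/K), 15 (A/E), 18 (N/Y), 22 (F/D), 26 (L/F), 31 (M/Q), 32 (P/M), 35 (V/I), 40 (D/R), 41 (F/N), 43 (F/R), 47 (P/W), 48 (C/K).
There are 16 differences over 48 sites, so p = 16/48 = 0.333.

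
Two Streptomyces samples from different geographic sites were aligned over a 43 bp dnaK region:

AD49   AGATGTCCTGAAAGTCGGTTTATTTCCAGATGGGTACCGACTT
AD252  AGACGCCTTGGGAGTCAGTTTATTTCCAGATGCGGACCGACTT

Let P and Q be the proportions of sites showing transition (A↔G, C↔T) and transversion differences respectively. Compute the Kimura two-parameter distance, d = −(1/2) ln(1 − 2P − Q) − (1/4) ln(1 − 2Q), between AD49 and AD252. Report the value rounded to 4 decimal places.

Differing sites — 4:T/C (Ti); 6:T/C (Ti); 8:C/T (Ti); 11:A/G (Ti); 12:A/G (Ti); 17:G/A (Ti); 33:G/C (Tv); 35:T/G (Tv).
Of the 8 differences, 6 transitions and 2 transversions over 43 sites: P = 6/43 = 0.139535, Q = 2/43 = 0.046512.
d = −0.5·ln(0.674418) − 0.25·ln(0.906976) = −0.5·(-0.393905) − 0.25·(-0.097639) = 0.2214.

0.2214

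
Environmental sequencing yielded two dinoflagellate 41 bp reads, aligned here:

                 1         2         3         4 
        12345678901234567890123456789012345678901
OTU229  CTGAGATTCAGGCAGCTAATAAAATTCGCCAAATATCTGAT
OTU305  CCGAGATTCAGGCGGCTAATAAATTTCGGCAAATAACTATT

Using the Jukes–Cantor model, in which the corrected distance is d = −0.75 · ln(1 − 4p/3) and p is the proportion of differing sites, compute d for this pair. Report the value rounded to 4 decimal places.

0.1937

Mismatches occur at site 2 (T↔C), site 14 (A↔G), site 24 (A↔T), site 29 (C↔G), site 36 (T↔A), site 39 (G↔A), site 40 (A↔T).
p = 7/41 = 0.170732.
d = −0.75 · ln(1 − (4/3)·0.170732) = −0.75 · ln(0.772357) = −0.75 · (-0.258308) = 0.1937.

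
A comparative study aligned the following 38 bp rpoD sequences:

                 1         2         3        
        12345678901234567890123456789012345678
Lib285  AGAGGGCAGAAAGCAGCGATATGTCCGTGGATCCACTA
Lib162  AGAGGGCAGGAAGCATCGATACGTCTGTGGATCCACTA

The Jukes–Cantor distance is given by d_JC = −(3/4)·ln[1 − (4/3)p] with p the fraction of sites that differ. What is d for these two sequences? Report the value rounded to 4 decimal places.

Differing sites — 10:A/G; 16:G/T; 22:T/C; 26:C/T.
p = 4/38 = 0.105263.
d = −0.75 · ln(1 − (4/3)·0.105263) = −0.75 · ln(0.859649) = −0.75 · (-0.151231) = 0.1134.

0.1134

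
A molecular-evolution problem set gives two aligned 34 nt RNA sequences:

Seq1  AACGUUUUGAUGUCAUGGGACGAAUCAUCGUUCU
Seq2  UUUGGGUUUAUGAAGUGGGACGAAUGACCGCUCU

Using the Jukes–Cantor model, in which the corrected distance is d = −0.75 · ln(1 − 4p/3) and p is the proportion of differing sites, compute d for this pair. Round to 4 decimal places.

The sequences differ at positions 1 (A/U), 2 (A/U), 3 (C/U), 5 (U/G), 6 (U/G), 9 (G/U), 13 (U/A), 14 (C/A), 15 (A/G), 26 (C/G), 28 (U/C), 31 (U/C).
p = 12/34 = 0.352941.
d = −0.75 · ln(1 − (4/3)·0.352941) = −0.75 · ln(0.529412) = −0.75 · (-0.635988) = 0.4770.

0.4770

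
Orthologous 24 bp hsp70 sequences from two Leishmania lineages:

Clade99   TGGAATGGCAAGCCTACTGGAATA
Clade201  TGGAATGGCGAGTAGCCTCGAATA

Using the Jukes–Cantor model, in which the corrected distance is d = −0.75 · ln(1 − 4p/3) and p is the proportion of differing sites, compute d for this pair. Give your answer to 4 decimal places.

Differing sites — 10:A/G; 13:C/T; 14:C/A; 15:T/G; 16:A/C; 19:G/C.
p = 6/24 = 0.250000.
d = −0.75 · ln(1 − (4/3)·0.250000) = −0.75 · ln(0.666667) = −0.75 · (-0.405465) = 0.3041.

0.3041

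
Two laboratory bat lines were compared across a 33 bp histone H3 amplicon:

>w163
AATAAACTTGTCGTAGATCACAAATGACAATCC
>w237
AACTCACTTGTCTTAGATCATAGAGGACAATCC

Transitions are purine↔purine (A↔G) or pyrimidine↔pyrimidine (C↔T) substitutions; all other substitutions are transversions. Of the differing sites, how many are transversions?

4

Mismatches occur at site 3 (T/C, transition), site 4 (A/T, transversion), site 5 (A/C, transversion), site 13 (G/T, transversion), site 21 (C/T, transition), site 23 (A/G, transition), site 25 (T/G, transversion).
Of the 7 differences, 3 transitions and 4 transversions, so the answer is 4.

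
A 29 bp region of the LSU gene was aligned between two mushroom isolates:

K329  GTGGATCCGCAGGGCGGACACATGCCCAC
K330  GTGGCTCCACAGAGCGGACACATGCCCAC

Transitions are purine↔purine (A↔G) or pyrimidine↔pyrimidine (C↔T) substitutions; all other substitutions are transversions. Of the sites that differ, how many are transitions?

2

Mismatches occur at site 5 (A↔C, transversion), site 9 (G↔A, transition), site 13 (G↔A, transition).
Of the 3 differences, 2 transitions and 1 transversion, so the answer is 2.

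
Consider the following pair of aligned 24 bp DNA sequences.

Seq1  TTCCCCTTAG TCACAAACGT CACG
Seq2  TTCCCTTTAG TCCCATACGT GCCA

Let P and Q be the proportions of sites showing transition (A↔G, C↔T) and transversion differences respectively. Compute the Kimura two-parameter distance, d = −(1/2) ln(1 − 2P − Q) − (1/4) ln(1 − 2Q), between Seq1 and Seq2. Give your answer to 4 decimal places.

0.3041

Mismatches occur at site 6 (C→T, transition), site 13 (A→C, transversion), site 16 (A→T, transversion), site 21 (C→G, transversion), site 22 (A→C, transversion), site 24 (G→A, transition).
Of the 6 differences, 2 transitions and 4 transversions over 24 sites: P = 2/24 = 0.083333, Q = 4/24 = 0.166667.
d = −0.5·ln(0.666667) − 0.25·ln(0.666666) = −0.5·(-0.405465) − 0.25·(-0.405466) = 0.3041.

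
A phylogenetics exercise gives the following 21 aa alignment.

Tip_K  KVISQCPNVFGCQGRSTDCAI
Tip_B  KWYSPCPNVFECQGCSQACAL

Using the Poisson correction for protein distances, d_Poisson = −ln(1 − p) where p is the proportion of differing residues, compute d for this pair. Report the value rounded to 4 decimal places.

0.4796

Mismatches occur at site 2 (V→W), site 3 (I→Y), site 5 (Q→P), site 11 (G→E), site 15 (R→C), site 17 (T→Q), site 18 (D→A), site 21 (I→L).
p = 8/21 = 0.380952.
d = −ln(1 − 0.380952) = −ln(0.619048) = 0.4796.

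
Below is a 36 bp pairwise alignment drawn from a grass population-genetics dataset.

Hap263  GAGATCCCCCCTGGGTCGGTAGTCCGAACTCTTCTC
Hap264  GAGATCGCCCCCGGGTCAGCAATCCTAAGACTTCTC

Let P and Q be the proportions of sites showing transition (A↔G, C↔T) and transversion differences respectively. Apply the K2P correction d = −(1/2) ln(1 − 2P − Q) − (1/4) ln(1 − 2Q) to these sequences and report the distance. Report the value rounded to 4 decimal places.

0.2656

The sequences differ at positions 7 (C/G, transversion), 12 (T/C, transition), 18 (G/A, transition), 20 (T/C, transition), 22 (G/A, transition), 26 (G/T, transversion), 29 (C/G, transversion), 30 (T/A, transversion).
Of the 8 differences, 4 transitions and 4 transversions over 36 sites: P = 4/36 = 0.111111, Q = 4/36 = 0.111111.
d = −0.5·ln(0.666667) − 0.25·ln(0.777778) = −0.5·(-0.405465) − 0.25·(-0.251314) = 0.2656.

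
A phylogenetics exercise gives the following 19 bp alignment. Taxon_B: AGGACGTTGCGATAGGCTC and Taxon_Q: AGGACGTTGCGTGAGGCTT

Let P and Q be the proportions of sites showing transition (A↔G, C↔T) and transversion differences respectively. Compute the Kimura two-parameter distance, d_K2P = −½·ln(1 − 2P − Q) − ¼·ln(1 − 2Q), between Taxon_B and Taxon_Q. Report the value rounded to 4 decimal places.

Mismatches occur at site 12 (A→T, transversion), site 13 (T→G, transversion), site 19 (C→T, transition).
Of the 3 differences, 1 transition and 2 transversions over 19 sites: P = 1/19 = 0.052632, Q = 2/19 = 0.105263.
d = −0.5·ln(0.789473) − 0.25·ln(0.789474) = −0.5·(-0.236390) − 0.25·(-0.236388) = 0.1773.

0.1773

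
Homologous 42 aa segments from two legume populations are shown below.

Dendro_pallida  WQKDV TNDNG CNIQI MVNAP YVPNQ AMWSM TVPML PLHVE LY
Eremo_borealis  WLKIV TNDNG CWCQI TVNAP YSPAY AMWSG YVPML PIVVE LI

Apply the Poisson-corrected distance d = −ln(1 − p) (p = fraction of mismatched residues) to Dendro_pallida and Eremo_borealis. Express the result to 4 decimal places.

0.3704

The sequences differ at positions 2 (Q/L), 4 (D/I), 12 (N/W), 13 (I/C), 16 (M/T), 22 (V/S), 24 (N/A), 25 (Q/Y), 30 (M/G), 31 (T/Y), 37 (L/I), 38 (H/V), 42 (Y/I).
p = 13/42 = 0.309524.
d = −ln(1 − 0.309524) = −ln(0.690476) = 0.3704.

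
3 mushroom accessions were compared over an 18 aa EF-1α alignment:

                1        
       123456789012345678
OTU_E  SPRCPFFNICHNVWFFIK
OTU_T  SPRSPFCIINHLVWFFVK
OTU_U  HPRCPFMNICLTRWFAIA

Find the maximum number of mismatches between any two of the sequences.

11

Pairwise Hamming distances:
  OTU_E vs OTU_T: 6
  OTU_E vs OTU_U: 7
  OTU_T vs OTU_U: 11
The largest is 11, between OTU_T and OTU_U.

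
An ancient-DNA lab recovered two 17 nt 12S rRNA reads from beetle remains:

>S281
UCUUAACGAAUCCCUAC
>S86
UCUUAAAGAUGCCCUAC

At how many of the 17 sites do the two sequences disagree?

Differing sites — 7:C/A; 10:A/U; 11:U/G.
That gives 3 mismatches out of 17 aligned sites, so the Hamming distance is 3.

3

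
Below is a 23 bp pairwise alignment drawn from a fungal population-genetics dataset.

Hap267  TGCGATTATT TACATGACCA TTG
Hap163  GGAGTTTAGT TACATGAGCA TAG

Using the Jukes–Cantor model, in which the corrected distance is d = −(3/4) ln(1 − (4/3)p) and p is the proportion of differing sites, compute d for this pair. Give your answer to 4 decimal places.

0.3206

Differing sites — 1:T/G; 3:C/A; 5:A/T; 9:T/G; 18:C/G; 22:T/A.
p = 6/23 = 0.260870.
d = −0.75 · ln(1 − (4/3)·0.260870) = −0.75 · ln(0.652173) = −0.75 · (-0.427445) = 0.3206.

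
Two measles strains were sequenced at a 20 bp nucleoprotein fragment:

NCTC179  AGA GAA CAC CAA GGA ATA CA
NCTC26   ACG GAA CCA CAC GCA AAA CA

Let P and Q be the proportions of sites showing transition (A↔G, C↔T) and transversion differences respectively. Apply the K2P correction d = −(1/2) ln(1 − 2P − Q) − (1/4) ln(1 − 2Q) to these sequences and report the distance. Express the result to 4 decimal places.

0.4845

The sequences differ at positions 2 (G/C, transversion), 3 (A/G, transition), 8 (A/C, transversion), 9 (C/A, transversion), 12 (A/C, transversion), 14 (G/C, transversion), 17 (T/A, transversion).
Of the 7 differences, 1 transition and 6 transversions over 20 sites: P = 1/20 = 0.050000, Q = 6/20 = 0.300000.
d = −0.5·ln(0.600000) − 0.25·ln(0.400000) = −0.5·(-0.510826) − 0.25·(-0.916291) = 0.4845.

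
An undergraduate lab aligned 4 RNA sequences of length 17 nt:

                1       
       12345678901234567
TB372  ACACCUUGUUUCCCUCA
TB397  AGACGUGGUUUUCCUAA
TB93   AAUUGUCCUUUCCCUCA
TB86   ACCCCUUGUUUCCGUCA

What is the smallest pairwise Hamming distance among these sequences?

Pairwise Hamming distances:
  TB372 vs TB397: 5
  TB372 vs TB93: 6
  TB372 vs TB86: 2
  TB397 vs TB93: 7
  TB397 vs TB86: 7
  TB93 vs TB86: 7
The smallest is 2, between TB372 and TB86.

2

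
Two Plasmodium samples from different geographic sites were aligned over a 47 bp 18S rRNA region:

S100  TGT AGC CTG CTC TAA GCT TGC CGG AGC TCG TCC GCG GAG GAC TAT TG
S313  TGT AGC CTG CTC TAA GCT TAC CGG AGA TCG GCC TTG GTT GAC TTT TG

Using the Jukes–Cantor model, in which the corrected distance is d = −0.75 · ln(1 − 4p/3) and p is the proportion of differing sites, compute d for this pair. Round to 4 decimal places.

The sequences differ at positions 20 (G/A), 27 (C/A), 31 (T/G), 34 (G/T), 35 (C/T), 38 (A/T), 39 (G/T), 44 (A/T).
p = 8/47 = 0.170213.
d = −0.75 · ln(1 − (4/3)·0.170213) = −0.75 · ln(0.773049) = −0.75 · (-0.257413) = 0.1931.

0.1931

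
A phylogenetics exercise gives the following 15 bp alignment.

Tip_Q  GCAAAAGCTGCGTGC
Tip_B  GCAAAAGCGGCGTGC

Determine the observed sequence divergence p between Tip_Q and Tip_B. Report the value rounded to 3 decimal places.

The sequences differ at position 9 (T/G).
There are 1 differences over 15 sites, so p = 1/15 = 0.067.

0.067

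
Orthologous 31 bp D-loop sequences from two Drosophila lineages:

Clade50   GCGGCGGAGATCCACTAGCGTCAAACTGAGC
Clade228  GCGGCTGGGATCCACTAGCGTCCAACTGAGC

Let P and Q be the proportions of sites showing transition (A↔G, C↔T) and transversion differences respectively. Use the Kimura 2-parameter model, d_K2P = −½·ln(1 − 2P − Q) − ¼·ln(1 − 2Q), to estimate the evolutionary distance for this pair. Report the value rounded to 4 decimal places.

Mismatches occur at site 6 (G/T, transversion), site 8 (A/G, transition), site 23 (A/C, transversion).
Of the 3 differences, 1 transition and 2 transversions over 31 sites: P = 1/31 = 0.032258, Q = 2/31 = 0.064516.
d = −0.5·ln(0.870968) − 0.25·ln(0.870968) = −0.5·(-0.138150) − 0.25·(-0.138150) = 0.1036.

0.1036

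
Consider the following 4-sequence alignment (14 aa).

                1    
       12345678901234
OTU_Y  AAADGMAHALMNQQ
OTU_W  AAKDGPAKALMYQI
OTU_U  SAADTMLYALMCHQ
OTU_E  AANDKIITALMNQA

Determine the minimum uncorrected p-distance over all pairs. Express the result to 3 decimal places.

0.357

Pairwise Hamming distances:
  OTU_Y vs OTU_W: 5
  OTU_Y vs OTU_U: 6
  OTU_Y vs OTU_E: 6
  OTU_W vs OTU_U: 9
  OTU_W vs OTU_E: 7
  OTU_U vs OTU_E: 9
The smallest is 5 mismatches, between OTU_Y and OTU_W; p = 5/14 = 0.357.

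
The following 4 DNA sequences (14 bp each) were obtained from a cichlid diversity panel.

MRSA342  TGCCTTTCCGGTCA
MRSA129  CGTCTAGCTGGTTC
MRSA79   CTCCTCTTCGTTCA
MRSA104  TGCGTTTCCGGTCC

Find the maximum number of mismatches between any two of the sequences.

9

Pairwise Hamming distances:
  MRSA342 vs MRSA129: 7
  MRSA342 vs MRSA79: 5
  MRSA342 vs MRSA104: 2
  MRSA129 vs MRSA79: 9
  MRSA129 vs MRSA104: 7
  MRSA79 vs MRSA104: 7
The largest is 9, between MRSA129 and MRSA79.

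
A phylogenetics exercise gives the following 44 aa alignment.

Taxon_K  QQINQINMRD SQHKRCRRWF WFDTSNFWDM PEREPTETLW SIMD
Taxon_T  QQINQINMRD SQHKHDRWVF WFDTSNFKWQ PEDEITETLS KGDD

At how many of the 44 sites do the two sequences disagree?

The sequences differ at positions 15 (R/H), 16 (C/D), 18 (R/W), 19 (W/V), 28 (W/K), 29 (D/W), 30 (M/Q), 33 (R/D), 35 (P/I), 40 (W/S), 41 (S/K), 42 (I/G), 43 (M/D).
That gives 13 mismatches out of 44 aligned sites, so the Hamming distance is 13.

13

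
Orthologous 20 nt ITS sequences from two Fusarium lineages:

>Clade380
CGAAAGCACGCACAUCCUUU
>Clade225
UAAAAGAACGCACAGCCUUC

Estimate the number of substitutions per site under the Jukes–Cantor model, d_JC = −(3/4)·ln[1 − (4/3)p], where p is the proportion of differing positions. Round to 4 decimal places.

0.3041

Mismatches occur at site 1 (C/U), site 2 (G/A), site 7 (C/A), site 15 (U/G), site 20 (U/C).
p = 5/20 = 0.250000.
d = −0.75 · ln(1 − (4/3)·0.250000) = −0.75 · ln(0.666667) = −0.75 · (-0.405465) = 0.3041.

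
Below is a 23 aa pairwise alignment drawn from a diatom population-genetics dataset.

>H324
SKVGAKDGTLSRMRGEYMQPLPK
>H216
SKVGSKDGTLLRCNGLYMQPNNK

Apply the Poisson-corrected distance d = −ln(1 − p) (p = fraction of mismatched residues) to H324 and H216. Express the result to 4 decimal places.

Differing sites — 5:A/S; 11:S/L; 13:M/C; 14:R/N; 16:E/L; 21:L/N; 22:P/N.
p = 7/23 = 0.304348.
d = −ln(1 − 0.304348) = −ln(0.695652) = 0.3629.

0.3629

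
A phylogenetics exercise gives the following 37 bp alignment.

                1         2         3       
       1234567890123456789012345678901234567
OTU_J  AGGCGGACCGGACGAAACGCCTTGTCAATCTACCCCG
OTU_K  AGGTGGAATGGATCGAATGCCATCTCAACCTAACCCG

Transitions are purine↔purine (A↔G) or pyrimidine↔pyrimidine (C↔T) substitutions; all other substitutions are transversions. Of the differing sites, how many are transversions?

5

Differing sites — 4:C/T (Ti); 8:C/A (Tv); 9:C/T (Ti); 13:C/T (Ti); 14:G/C (Tv); 15:A/G (Ti); 18:C/T (Ti); 22:T/A (Tv); 24:G/C (Tv); 29:T/C (Ti); 33:C/A (Tv).
Of the 11 differences, 6 transitions and 5 transversions, so the answer is 5.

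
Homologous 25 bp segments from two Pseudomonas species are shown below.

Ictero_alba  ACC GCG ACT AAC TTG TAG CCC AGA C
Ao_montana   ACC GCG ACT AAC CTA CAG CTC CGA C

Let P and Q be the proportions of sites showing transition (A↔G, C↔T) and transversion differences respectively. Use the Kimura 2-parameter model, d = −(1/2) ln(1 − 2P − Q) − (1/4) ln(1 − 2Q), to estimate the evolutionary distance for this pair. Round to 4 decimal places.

0.2440

Mismatches occur at site 13 (T/C, transition), site 15 (G/A, transition), site 16 (T/C, transition), site 20 (C/T, transition), site 22 (A/C, transversion).
Of the 5 differences, 4 transitions and 1 transversion over 25 sites: P = 4/25 = 0.160000, Q = 1/25 = 0.040000.
d = −0.5·ln(0.640000) − 0.25·ln(0.920000) = −0.5·(-0.446287) − 0.25·(-0.083382) = 0.2440.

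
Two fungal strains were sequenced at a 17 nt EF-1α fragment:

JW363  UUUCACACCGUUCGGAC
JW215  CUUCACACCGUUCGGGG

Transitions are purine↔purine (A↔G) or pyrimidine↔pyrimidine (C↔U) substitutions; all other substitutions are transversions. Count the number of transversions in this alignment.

Mismatches occur at site 1 (U→C, transition), site 16 (A→G, transition), site 17 (C→G, transversion).
Of the 3 differences, 2 transitions and 1 transversion, so the answer is 1.

1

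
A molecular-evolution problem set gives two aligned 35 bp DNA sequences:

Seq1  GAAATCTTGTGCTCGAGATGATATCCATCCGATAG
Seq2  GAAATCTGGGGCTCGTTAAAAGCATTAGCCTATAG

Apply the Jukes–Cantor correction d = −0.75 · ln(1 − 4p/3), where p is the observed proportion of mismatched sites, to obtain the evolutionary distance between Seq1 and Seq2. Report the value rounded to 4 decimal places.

The sequences differ at positions 8 (T/G), 10 (T/G), 16 (A/T), 17 (G/T), 19 (T/A), 20 (G/A), 22 (T/G), 23 (A/C), 24 (T/A), 25 (C/T), 26 (C/T), 28 (T/G), 31 (G/T).
p = 13/35 = 0.371429.
d = −0.75 · ln(1 − (4/3)·0.371429) = −0.75 · ln(0.504761) = −0.75 · (-0.683670) = 0.5128.

0.5128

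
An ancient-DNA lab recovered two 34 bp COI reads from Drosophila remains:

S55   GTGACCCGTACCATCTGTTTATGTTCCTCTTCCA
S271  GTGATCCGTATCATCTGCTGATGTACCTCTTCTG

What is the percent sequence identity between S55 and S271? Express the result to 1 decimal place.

79.4%

The sequences differ at positions 5 (C/T), 11 (C/T), 18 (T/C), 20 (T/G), 25 (T/A), 33 (C/T), 34 (A/G).
27 of the 34 sites match, so the percent identity is 27/34 × 100 = 79.4%.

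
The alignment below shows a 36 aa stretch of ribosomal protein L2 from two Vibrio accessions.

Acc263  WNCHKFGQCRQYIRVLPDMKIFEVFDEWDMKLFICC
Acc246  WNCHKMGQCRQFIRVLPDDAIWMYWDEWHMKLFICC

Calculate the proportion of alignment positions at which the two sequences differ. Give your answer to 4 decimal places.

0.2500

Differing sites — 6:F/M; 12:Y/F; 19:M/D; 20:K/A; 22:F/W; 23:E/M; 24:V/Y; 25:F/W; 29:D/H.
There are 9 differences over 36 sites, so p = 9/36 = 0.2500.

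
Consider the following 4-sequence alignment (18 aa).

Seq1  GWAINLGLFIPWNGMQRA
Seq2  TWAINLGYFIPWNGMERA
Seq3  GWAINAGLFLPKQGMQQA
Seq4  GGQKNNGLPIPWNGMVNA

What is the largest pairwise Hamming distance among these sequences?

Pairwise Hamming distances:
  Seq1 vs Seq2: 3
  Seq1 vs Seq3: 5
  Seq1 vs Seq4: 7
  Seq2 vs Seq3: 8
  Seq2 vs Seq4: 9
  Seq3 vs Seq4: 10
The largest is 10, between Seq3 and Seq4.

10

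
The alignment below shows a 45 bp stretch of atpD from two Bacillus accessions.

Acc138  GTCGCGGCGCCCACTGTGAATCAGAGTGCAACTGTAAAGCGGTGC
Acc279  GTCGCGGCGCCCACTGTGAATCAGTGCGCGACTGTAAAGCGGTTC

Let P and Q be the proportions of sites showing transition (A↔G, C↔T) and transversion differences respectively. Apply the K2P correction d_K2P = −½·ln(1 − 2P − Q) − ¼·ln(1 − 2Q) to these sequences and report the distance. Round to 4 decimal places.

Mismatches occur at site 25 (A→T, transversion), site 27 (T→C, transition), site 30 (A→G, transition), site 44 (G→T, transversion).
Of the 4 differences, 2 transitions and 2 transversions over 45 sites: P = 2/45 = 0.044444, Q = 2/45 = 0.044444.
d = −0.5·ln(0.866668) − 0.25·ln(0.911112) = −0.5·(-0.143099) − 0.25·(-0.093089) = 0.0948.

0.0948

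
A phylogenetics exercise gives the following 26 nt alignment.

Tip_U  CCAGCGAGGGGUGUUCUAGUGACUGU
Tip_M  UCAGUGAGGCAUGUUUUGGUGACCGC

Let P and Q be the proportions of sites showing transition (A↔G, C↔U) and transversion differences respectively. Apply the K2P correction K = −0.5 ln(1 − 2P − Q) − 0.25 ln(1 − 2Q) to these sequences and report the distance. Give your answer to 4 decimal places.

Differing sites — 1:C/U (Ti); 5:C/U (Ti); 10:G/C (Tv); 11:G/A (Ti); 16:C/U (Ti); 18:A/G (Ti); 24:U/C (Ti); 26:U/C (Ti).
Of the 8 differences, 7 transitions and 1 transversion over 26 sites: P = 7/26 = 0.269231, Q = 1/26 = 0.038462.
d = −0.5·ln(0.423076) − 0.25·ln(0.923076) = −0.5·(-0.860203) − 0.25·(-0.080044) = 0.4501.

0.4501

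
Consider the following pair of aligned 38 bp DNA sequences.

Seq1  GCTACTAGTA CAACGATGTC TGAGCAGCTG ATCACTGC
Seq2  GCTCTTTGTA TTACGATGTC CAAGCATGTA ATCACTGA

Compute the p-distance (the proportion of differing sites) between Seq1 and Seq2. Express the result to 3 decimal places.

0.289

The sequences differ at positions 4 (A/C), 5 (C/T), 7 (A/T), 11 (C/T), 12 (A/T), 21 (T/C), 22 (G/A), 27 (G/T), 28 (C/G), 30 (G/A), 38 (C/A).
There are 11 differences over 38 sites, so p = 11/38 = 0.289.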